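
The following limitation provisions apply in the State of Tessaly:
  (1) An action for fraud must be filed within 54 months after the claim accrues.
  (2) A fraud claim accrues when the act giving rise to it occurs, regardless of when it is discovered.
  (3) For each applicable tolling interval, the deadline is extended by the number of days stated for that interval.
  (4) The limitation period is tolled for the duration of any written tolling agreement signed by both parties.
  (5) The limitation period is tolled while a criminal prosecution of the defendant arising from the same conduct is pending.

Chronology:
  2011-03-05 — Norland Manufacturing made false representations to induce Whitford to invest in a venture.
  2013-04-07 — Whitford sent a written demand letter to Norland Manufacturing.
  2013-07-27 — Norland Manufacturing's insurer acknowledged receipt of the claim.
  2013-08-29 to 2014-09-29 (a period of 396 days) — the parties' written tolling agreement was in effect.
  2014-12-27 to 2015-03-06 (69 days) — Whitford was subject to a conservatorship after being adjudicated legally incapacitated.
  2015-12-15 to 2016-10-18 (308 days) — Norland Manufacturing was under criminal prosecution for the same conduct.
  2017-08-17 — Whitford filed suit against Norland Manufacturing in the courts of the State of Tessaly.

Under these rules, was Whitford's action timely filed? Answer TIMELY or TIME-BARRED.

The claim accrued on 2011-03-05, when the wrongful act occurred.
The untolled deadline — 54 months after 2011-03-05 — is 2015-09-05.
The written tolling agreement from 2013-08-29 to 2014-09-29 tolled the period for 396 days, extending the deadline to 2016-10-05.
Because the pending criminal prosecution ran from 2015-12-15 to 2016-10-18, the deadline is extended by 308 days to 2017-08-09.
No stated provision tolls the period for the plaintiff's incapacity, so the interval from 2014-12-27 to 2015-03-06 has no effect on the deadline.
None of the other events listed affects the running of the period under the stated rules.
Whitford filed on 2017-08-17, after the 2017-08-09 deadline, so the action is time-barred.

TIME-BARRED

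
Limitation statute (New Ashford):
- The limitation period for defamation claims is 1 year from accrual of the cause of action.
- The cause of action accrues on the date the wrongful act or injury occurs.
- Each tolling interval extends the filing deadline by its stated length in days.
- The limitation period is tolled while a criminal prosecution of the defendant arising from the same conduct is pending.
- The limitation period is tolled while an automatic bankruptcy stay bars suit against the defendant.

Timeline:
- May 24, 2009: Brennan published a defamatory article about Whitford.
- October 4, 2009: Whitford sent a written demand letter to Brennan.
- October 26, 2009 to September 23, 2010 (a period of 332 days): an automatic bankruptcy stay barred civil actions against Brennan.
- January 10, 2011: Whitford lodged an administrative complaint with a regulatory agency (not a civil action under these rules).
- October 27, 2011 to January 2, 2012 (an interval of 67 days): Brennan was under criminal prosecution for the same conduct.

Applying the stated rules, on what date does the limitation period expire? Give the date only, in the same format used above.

The limitation period began to run on May 24, 2009.
The untolled deadline — 1 year after May 24, 2009 — is May 24, 2010.
Because the automatic bankruptcy stay ran from October 26, 2009 to September 23, 2010, the deadline is extended by 332 days to April 21, 2011.
The pending criminal prosecution from October 27, 2011 to January 2, 2012 began after the period had already run on April 21, 2011, so it has no tolling effect.
The other events in the timeline have no effect on the limitation period under the stated rules.

April 21, 2011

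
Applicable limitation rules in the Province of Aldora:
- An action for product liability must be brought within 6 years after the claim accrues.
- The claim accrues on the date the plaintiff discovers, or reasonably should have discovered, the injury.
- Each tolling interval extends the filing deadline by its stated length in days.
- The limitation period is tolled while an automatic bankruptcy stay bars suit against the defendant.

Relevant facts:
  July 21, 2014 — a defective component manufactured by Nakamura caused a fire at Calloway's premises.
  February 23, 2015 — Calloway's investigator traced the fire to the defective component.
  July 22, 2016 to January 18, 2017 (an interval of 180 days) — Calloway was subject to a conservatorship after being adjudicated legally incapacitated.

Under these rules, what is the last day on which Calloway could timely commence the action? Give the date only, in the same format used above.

February 23, 2021

The claim did not accrue until Calloway discovered the injury on February 23, 2015; the July 21, 2014 act date does not start the clock under the stated rule.
Adding the 6 years base period to February 23, 2015 gives a deadline of February 23, 2021, before any tolling.
The plaintiff's legal incapacity from July 22, 2016 to January 18, 2017 does not toll the period, because no stated rule makes the plaintiff's incapacity a tolling event.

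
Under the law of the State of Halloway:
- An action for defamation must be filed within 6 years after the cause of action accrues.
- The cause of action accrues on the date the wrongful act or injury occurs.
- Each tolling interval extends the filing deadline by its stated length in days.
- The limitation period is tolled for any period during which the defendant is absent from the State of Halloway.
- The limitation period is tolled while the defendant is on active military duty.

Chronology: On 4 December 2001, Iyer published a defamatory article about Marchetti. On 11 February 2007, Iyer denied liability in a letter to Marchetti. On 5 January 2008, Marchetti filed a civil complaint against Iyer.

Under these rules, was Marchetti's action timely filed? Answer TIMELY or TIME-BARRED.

The claim accrued on 4 December 2001, when the wrongful act occurred.
Adding the 6 years base period to 4 December 2001 gives a deadline of 4 December 2007, before any tolling.
Nothing else in the chronology tolls or restarts the period.
Marchetti filed on 5 January 2008, after the 4 December 2007 deadline, so the action is time-barred.

TIME-BARRED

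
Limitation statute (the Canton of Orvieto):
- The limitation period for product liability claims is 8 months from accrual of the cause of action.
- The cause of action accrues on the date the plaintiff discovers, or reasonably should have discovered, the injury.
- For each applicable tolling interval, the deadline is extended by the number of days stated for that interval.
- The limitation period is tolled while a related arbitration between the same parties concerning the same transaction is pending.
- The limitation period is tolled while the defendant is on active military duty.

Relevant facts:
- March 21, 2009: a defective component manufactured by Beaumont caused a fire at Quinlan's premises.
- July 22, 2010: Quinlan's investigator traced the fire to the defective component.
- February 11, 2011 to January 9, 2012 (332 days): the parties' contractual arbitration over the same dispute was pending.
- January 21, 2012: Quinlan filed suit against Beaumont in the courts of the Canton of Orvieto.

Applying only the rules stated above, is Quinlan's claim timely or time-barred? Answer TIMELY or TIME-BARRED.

TIMELY

The claim did not accrue until Quinlan discovered the injury on July 22, 2010; the March 21, 2009 act date does not start the clock under the stated rule.
The untolled deadline — 8 months after July 22, 2010 — is March 22, 2011.
The pending related arbitration from February 11, 2011 to January 9, 2012 tolled the period for 332 days, extending the deadline to February 17, 2012.
The January 21, 2012 filing precedes the February 17, 2012 deadline; the claim is timely.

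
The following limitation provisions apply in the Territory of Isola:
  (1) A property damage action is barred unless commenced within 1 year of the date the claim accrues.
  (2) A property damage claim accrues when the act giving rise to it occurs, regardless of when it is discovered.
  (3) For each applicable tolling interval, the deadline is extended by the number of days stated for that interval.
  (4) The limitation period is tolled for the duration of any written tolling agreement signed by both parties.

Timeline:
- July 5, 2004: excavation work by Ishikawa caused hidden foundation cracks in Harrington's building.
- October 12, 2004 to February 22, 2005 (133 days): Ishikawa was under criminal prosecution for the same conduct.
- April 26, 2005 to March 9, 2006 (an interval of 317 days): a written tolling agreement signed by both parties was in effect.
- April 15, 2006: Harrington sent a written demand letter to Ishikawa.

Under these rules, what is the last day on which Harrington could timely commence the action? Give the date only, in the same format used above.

May 18, 2006

The limitation period began to run on July 5, 2004.
1 year from July 5, 2004 is July 5, 2005.
The written tolling agreement from April 26, 2005 to March 9, 2006 tolled the period for 317 days, extending the deadline to May 18, 2006.
Although a criminal prosecution ran from October 12, 2004 to February 22, 2005, the stated rules do not make that a tolling event, so it is disregarded.
None of the other events listed affects the running of the period under the stated rules.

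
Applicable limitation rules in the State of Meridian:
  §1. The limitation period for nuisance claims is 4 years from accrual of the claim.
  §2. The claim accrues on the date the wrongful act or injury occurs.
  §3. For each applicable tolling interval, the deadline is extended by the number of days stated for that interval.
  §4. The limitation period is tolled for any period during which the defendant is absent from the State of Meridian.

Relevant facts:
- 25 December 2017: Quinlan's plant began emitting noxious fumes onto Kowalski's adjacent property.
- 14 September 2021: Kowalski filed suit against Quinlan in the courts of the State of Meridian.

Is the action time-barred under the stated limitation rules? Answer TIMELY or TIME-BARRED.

The limitation period began to run on 25 December 2017.
Adding the 4 years base period to 25 December 2017 gives a deadline of 25 December 2021, before any tolling.
Kowalski filed on 14 September 2021, before the 25 December 2021 deadline, so the action is timely.

TIMELY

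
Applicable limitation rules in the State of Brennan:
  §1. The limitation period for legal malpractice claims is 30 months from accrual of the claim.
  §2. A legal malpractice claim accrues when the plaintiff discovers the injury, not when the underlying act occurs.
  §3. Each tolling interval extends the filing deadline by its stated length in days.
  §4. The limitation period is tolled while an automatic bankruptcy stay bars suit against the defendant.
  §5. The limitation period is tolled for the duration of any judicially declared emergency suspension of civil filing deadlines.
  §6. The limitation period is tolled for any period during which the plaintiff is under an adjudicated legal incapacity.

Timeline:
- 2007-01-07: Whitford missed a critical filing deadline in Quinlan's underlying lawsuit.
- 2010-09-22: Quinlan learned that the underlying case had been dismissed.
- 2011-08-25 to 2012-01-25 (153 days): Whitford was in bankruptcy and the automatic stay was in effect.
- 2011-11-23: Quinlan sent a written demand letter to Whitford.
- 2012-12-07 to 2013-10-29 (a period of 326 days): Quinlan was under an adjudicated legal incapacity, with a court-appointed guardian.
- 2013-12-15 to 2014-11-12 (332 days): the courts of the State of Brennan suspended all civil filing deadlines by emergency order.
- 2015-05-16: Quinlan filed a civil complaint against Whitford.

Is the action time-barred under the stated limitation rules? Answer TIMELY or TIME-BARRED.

Under the discovery rule, the claim accrued on 2010-09-22, when Quinlan discovered the injury — not on the 2007-01-07 date of the underlying act.
Adding the 30 months base period to 2010-09-22 gives a deadline of 2013-03-22, before any tolling.
The automatic bankruptcy stay from 2011-08-25 to 2012-01-25 tolled the period for 153 days, extending the deadline to 2013-08-22.
The plaintiff's legal incapacity from 2012-12-07 to 2013-10-29 tolled the period for 326 days, extending the deadline to 2014-07-14.
The period was tolled for 332 days by the emergency suspension of filing deadlines (2013-12-15 to 2014-11-12), pushing the deadline to 2015-06-11.
None of the other events listed affects the running of the period under the stated rules.
Quinlan filed on 2015-05-16, before the 2015-06-11 deadline, so the action is timely.

TIMELY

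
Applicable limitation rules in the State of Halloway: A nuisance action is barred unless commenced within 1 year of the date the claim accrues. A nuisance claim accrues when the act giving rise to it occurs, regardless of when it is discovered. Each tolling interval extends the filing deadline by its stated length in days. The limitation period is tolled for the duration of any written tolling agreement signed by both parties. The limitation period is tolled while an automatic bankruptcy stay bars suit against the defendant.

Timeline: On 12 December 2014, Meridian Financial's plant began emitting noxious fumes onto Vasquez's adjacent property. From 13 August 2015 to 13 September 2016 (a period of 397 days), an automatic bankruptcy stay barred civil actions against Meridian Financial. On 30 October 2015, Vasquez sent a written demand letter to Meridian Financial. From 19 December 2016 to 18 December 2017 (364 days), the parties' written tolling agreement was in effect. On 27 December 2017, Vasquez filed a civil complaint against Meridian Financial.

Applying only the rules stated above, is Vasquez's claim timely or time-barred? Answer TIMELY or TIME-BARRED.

The claim accrued on 12 December 2014, when the wrongful act occurred.
1 year from 12 December 2014 is 12 December 2015.
Because the automatic bankruptcy stay ran from 13 August 2015 to 13 September 2016, the deadline is extended by 397 days to 12 January 2017.
The written tolling agreement from 19 December 2016 to 18 December 2017 tolled the period for 364 days, extending the deadline to 11 January 2018.
None of the other events listed affects the running of the period under the stated rules.
Filing on 27 December 2017 beat the 11 January 2018 deadline — the action is timely.

TIMELY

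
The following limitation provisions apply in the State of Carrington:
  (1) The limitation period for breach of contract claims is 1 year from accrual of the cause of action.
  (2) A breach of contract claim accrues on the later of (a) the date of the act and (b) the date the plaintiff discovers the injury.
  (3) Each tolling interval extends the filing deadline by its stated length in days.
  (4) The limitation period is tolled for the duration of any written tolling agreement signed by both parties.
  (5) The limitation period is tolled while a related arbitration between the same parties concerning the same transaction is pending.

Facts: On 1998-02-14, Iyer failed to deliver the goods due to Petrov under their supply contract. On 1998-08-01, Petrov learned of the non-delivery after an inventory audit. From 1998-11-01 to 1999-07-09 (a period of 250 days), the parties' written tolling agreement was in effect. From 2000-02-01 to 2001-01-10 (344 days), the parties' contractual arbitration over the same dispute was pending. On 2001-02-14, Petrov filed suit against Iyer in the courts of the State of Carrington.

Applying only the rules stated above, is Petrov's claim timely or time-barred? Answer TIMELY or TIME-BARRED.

TIMELY

The claim accrued on 1998-08-01 — the later of the 1998-02-14 act and the 1998-08-01 discovery.
The untolled deadline — 1 year after 1998-08-01 — is 1999-08-01.
The written tolling agreement from 1998-11-01 to 1999-07-09 tolled the period for 250 days, extending the deadline to 2000-04-07.
Because the pending related arbitration ran from 2000-02-01 to 2001-01-10, the deadline is extended by 344 days to 2001-03-17.
The 2001-02-14 filing precedes the 2001-03-17 deadline; the claim is timely.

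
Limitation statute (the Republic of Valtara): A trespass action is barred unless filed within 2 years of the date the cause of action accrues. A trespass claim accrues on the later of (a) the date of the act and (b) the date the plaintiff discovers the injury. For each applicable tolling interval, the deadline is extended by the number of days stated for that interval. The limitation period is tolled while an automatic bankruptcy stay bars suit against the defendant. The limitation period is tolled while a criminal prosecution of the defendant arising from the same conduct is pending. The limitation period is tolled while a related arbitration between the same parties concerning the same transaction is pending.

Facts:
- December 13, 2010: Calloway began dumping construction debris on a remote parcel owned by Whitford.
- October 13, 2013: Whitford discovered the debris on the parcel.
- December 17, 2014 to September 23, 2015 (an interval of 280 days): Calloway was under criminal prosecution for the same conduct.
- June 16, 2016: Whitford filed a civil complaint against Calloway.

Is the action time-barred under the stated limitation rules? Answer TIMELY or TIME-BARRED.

TIMELY

The claim accrued on October 13, 2013 — the later of the December 13, 2010 act and the October 13, 2013 discovery.
2 years from October 13, 2013 is October 13, 2015.
Because the pending criminal prosecution ran from December 17, 2014 to September 23, 2015, the deadline is extended by 280 days to July 19, 2016.
The June 16, 2016 filing precedes the July 19, 2016 deadline; the claim is timely.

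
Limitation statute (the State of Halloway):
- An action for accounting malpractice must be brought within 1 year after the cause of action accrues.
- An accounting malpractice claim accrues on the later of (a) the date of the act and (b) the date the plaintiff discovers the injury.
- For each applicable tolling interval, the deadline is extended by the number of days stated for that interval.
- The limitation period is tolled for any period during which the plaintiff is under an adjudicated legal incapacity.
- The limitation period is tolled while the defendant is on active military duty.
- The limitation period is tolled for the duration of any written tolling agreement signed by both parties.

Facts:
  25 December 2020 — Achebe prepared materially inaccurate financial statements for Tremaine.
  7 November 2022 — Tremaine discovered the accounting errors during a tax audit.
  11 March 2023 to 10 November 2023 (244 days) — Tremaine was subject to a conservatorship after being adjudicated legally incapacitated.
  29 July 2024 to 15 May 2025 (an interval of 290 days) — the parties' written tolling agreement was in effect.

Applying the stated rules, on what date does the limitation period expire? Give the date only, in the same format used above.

8 July 2024

Taking the later of the act (25 December 2020) and discovery (7 November 2022), the claim accrued on 7 November 2022.
1 year from 7 November 2022 is 7 November 2023.
The plaintiff's legal incapacity from 11 March 2023 to 10 November 2023 tolled the period for 244 days, extending the deadline to 8 July 2024.
The written tolling agreement from 29 July 2024 to 15 May 2025 began after the period had already run on 8 July 2024, so it has no tolling effect.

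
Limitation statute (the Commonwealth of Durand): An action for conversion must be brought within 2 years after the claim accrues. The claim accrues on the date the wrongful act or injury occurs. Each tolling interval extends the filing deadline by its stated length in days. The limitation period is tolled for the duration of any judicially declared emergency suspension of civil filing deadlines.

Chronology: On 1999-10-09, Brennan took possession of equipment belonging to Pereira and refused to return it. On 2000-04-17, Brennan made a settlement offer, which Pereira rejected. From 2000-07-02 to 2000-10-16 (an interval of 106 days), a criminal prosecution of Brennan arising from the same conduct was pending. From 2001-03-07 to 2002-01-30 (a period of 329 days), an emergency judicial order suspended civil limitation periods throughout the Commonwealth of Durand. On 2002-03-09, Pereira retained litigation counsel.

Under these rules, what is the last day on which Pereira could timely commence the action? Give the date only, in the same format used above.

2002-09-03

The claim accrued on 1999-10-09, the date of the act.
Adding the 2 years base period to 1999-10-09 gives a deadline of 2001-10-09, before any tolling.
The period was tolled for 329 days by the emergency suspension of filing deadlines (2001-03-07 to 2002-01-30), pushing the deadline to 2002-09-03.
The pending criminal prosecution from 2000-07-02 to 2000-10-16 does not toll the period, because no stated rule makes a criminal prosecution a tolling event.
Nothing else in the chronology tolls or restarts the period.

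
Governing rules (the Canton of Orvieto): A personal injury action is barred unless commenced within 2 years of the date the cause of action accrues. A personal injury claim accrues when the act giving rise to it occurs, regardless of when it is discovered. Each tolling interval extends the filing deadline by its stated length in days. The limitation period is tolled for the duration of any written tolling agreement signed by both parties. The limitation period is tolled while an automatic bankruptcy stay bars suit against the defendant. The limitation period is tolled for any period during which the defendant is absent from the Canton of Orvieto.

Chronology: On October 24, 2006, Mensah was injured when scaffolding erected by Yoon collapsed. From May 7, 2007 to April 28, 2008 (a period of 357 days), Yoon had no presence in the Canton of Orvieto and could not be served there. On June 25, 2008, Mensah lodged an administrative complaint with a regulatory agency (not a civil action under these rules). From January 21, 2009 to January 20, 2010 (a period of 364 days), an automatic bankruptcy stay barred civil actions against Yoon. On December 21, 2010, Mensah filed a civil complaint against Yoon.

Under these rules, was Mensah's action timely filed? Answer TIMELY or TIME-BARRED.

The claim accrued on October 24, 2006, when the wrongful act occurred.
Adding the 2 years base period to October 24, 2006 gives a deadline of October 24, 2008, before any tolling.
The defendant's absence from the jurisdiction from May 7, 2007 to April 28, 2008 tolled the period for 357 days, extending the deadline to October 16, 2009.
The automatic bankruptcy stay from January 21, 2009 to January 20, 2010 tolled the period for 364 days, extending the deadline to October 15, 2010.
The other events in the timeline have no effect on the limitation period under the stated rules.
Filing on December 21, 2010 missed the October 15, 2010 deadline — the action is time-barred.

TIME-BARRED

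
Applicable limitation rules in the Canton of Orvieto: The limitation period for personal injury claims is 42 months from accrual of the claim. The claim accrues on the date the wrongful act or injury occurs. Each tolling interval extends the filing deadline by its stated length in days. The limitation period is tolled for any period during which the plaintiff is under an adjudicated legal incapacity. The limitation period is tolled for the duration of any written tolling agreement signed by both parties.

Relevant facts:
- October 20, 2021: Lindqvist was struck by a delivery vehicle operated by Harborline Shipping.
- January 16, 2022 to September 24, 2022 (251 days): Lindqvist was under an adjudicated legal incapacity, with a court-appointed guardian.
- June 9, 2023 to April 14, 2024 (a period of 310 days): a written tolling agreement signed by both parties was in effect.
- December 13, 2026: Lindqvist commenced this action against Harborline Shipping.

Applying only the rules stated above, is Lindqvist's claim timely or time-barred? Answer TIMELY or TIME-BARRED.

The claim accrued on October 20, 2021, when the wrongful act occurred.
Adding the 42 months base period to October 20, 2021 gives a deadline of April 20, 2025, before any tolling.
The plaintiff's legal incapacity from January 16, 2022 to September 24, 2022 tolled the period for 251 days, extending the deadline to December 27, 2025.
The written tolling agreement from June 9, 2023 to April 14, 2024 tolled the period for 310 days, extending the deadline to November 2, 2026.
Filing on December 13, 2026 missed the November 2, 2026 deadline — the action is time-barred.

TIME-BARRED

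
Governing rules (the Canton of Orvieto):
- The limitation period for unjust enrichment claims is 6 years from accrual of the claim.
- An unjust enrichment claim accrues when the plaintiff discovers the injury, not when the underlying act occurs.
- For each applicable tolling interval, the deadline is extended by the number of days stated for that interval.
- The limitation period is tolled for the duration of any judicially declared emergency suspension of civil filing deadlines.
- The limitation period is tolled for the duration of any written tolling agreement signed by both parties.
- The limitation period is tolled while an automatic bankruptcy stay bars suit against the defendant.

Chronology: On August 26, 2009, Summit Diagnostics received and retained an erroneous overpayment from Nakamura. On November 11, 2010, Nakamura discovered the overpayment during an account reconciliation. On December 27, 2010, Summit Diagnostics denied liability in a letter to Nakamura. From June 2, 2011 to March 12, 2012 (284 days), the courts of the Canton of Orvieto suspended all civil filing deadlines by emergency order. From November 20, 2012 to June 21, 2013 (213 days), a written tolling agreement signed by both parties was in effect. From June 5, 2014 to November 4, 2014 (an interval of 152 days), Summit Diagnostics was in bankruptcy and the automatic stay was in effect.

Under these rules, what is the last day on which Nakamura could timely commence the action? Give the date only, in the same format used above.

Under the discovery rule, the claim accrued on November 11, 2010, when Nakamura discovered the injury — not on the August 26, 2009 date of the underlying act.
6 years from November 11, 2010 is November 11, 2016.
The period was tolled for 284 days by the emergency suspension of filing deadlines (June 2, 2011 to March 12, 2012), pushing the deadline to August 22, 2017.
Because the written tolling agreement ran from November 20, 2012 to June 21, 2013, the deadline is extended by 213 days to March 23, 2018.
Because the automatic bankruptcy stay ran from June 5, 2014 to November 4, 2014, the deadline is extended by 152 days to August 22, 2018.
Nothing else in the chronology tolls or restarts the period.

August 22, 2018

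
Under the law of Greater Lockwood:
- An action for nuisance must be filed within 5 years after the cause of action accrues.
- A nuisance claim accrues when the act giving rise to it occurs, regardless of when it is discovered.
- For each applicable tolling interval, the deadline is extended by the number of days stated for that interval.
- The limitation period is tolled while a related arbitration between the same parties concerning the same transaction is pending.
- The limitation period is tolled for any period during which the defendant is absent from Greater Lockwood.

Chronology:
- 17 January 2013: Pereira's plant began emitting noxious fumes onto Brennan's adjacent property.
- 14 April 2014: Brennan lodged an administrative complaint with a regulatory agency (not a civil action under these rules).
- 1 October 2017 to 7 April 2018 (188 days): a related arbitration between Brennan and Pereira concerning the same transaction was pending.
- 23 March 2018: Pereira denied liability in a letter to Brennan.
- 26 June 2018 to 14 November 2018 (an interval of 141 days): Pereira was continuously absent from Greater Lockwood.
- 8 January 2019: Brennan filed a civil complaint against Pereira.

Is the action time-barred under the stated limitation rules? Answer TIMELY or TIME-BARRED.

TIME-BARRED

The limitation period began to run on 17 January 2013.
Adding the 5 years base period to 17 January 2013 gives a deadline of 17 January 2018, before any tolling.
The period was tolled for 188 days by the pending related arbitration (1 October 2017 to 7 April 2018), pushing the deadline to 24 July 2018.
The period was tolled for 141 days by the defendant's absence from the jurisdiction (26 June 2018 to 14 November 2018), pushing the deadline to 12 December 2018.
The other events in the timeline have no effect on the limitation period under the stated rules.
The 8 January 2019 filing falls after the 12 December 2018 deadline; the claim is time-barred.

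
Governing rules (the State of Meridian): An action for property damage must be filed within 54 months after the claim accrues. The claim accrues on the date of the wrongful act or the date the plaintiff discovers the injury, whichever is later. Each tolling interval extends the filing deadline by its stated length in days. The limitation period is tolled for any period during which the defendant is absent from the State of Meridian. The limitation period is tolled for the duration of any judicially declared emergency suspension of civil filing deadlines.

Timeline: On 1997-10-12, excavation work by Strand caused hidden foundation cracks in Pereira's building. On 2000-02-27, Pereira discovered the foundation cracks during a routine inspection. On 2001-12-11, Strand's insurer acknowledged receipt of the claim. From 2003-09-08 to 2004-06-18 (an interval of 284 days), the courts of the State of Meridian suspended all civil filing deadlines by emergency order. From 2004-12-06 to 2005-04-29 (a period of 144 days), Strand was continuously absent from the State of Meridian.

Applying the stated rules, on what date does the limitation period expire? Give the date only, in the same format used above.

2005-10-29

The claim accrued on 2000-02-27 — the later of the 1997-10-12 act and the 2000-02-27 discovery.
54 months from 2000-02-27 is 2004-08-27.
Because the emergency suspension of filing deadlines ran from 2003-09-08 to 2004-06-18, the deadline is extended by 284 days to 2005-06-07.
The defendant's absence from the jurisdiction from 2004-12-06 to 2005-04-29 tolled the period for 144 days, extending the deadline to 2005-10-29.
The other events in the timeline have no effect on the limitation period under the stated rules.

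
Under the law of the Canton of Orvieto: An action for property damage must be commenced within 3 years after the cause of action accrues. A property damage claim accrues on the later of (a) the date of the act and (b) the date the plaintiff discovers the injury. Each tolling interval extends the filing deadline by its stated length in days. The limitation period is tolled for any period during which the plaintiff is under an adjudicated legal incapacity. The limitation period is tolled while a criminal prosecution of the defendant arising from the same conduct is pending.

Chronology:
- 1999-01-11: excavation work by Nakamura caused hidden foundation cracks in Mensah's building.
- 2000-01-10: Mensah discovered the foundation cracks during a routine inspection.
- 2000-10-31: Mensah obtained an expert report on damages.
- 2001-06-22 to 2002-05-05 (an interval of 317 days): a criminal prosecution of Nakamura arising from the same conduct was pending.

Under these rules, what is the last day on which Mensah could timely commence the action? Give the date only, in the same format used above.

2003-11-23

Taking the later of the act (1999-01-11) and discovery (2000-01-10), the claim accrued on 2000-01-10.
3 years from 2000-01-10 is 2003-01-10.
The pending criminal prosecution from 2001-06-22 to 2002-05-05 tolled the period for 317 days, extending the deadline to 2003-11-23.
None of the other events listed affects the running of the period under the stated rules.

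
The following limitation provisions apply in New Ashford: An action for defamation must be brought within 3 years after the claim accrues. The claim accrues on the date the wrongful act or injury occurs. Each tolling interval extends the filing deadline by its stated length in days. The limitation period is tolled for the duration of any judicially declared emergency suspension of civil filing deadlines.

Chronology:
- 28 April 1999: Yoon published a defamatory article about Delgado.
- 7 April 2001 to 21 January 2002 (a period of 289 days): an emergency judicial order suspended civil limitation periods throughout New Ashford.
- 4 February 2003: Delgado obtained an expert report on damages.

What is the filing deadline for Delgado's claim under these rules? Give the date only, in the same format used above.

11 February 2003

The claim accrued on 28 April 1999, the date of the act.
3 years from 28 April 1999 is 28 April 2002.
The period was tolled for 289 days by the emergency suspension of filing deadlines (7 April 2001 to 21 January 2002), pushing the deadline to 11 February 2003.
Nothing else in the chronology tolls or restarts the period.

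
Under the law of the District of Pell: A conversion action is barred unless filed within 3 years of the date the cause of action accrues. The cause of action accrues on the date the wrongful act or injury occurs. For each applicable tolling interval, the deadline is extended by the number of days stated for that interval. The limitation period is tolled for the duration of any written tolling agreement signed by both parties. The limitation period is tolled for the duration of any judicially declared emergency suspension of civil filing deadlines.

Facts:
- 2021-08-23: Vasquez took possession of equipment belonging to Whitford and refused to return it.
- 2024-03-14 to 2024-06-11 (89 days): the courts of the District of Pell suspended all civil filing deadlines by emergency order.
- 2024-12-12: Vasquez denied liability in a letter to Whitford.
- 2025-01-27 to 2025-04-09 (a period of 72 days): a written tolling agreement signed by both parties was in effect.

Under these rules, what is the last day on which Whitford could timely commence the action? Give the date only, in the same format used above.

The limitation period began to run on 2021-08-23.
3 years from 2021-08-23 is 2024-08-23.
The emergency suspension of filing deadlines from 2024-03-14 to 2024-06-11 tolled the period for 89 days, extending the deadline to 2024-11-20.
By the time the written tolling agreement began on 2025-01-27, the limitation period had already expired on 2024-11-20; that interval cannot revive it.
None of the other events listed affects the running of the period under the stated rules.

2024-11-20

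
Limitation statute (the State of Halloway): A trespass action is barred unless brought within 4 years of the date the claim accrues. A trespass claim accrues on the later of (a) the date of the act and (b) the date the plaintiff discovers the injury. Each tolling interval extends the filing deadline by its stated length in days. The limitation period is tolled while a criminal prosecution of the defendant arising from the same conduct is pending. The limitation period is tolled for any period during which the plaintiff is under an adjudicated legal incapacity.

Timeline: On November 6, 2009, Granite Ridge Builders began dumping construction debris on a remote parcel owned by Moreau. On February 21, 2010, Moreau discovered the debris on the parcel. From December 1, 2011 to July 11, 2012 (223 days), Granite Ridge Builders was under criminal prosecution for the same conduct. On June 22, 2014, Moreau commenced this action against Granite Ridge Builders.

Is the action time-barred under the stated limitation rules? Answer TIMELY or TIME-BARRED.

TIMELY

Because discovery on February 21, 2010 post-dates the November 6, 2009 act, accrual under the later-of rule falls on February 21, 2010.
Adding the 4 years base period to February 21, 2010 gives a deadline of February 21, 2014, before any tolling.
Because the pending criminal prosecution ran from December 1, 2011 to July 11, 2012, the deadline is extended by 223 days to October 2, 2014.
The June 22, 2014 filing precedes the October 2, 2014 deadline; the claim is timely.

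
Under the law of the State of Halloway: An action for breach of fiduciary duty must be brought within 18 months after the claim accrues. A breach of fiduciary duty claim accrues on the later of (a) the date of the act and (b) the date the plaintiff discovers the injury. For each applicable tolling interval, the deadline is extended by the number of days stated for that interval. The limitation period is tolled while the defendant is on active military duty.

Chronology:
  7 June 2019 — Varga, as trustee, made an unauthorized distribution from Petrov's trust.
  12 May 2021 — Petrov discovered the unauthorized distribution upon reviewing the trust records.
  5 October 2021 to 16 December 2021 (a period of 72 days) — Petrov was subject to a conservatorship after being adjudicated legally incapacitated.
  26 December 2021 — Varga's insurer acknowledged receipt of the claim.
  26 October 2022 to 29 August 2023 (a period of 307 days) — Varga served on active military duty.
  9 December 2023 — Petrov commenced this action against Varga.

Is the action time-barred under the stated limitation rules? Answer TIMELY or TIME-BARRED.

Taking the later of the act (7 June 2019) and discovery (12 May 2021), the claim accrued on 12 May 2021.
The untolled deadline — 18 months after 12 May 2021 — is 12 November 2022.
Because the defendant's active military service ran from 26 October 2022 to 29 August 2023, the deadline is extended by 307 days to 15 September 2023.
The plaintiff's legal incapacity from 5 October 2021 to 16 December 2021 does not toll the period, because no stated rule makes the plaintiff's incapacity a tolling event.
Nothing else in the chronology tolls or restarts the period.
Petrov filed on 9 December 2023, after the 15 September 2023 deadline, so the action is time-barred.

TIME-BARRED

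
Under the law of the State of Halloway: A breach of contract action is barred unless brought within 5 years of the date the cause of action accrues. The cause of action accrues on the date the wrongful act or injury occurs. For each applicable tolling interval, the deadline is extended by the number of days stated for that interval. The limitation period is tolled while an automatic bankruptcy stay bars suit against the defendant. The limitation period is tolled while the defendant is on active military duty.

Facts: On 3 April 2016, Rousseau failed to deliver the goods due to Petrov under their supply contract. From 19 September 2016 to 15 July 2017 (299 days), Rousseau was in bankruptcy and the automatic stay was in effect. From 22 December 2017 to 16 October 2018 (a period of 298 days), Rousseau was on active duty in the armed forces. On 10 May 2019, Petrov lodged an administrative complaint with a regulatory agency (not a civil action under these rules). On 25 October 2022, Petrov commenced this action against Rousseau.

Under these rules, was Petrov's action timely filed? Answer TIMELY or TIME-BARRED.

TIMELY

The claim accrued on 3 April 2016, when the wrongful act occurred.
5 years from 3 April 2016 is 3 April 2021.
Because the automatic bankruptcy stay ran from 19 September 2016 to 15 July 2017, the deadline is extended by 299 days to 27 January 2022.
The period was tolled for 298 days by the defendant's active military service (22 December 2017 to 16 October 2018), pushing the deadline to 21 November 2022.
Nothing else in the chronology tolls or restarts the period.
The 25 October 2022 filing precedes the 21 November 2022 deadline; the claim is timely.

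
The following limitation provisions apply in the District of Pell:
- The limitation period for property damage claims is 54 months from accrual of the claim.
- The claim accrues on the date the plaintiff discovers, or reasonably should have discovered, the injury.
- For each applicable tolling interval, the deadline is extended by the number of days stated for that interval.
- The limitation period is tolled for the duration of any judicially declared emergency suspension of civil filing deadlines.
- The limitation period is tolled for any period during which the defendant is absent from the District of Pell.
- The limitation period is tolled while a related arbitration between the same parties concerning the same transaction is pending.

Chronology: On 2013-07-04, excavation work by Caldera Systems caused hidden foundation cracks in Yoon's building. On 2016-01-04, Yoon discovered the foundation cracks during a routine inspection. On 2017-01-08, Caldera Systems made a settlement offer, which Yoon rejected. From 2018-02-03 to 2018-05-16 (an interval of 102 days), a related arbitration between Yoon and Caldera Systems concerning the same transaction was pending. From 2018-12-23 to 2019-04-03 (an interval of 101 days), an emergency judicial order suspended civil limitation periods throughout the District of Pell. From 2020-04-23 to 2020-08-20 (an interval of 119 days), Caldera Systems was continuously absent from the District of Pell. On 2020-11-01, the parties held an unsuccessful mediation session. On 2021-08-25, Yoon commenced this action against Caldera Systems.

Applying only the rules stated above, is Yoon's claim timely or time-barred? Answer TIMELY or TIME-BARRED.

Under the discovery rule, the claim accrued on 2016-01-04, when Yoon discovered the injury — not on the 2013-07-04 date of the underlying act.
Adding the 54 months base period to 2016-01-04 gives a deadline of 2020-07-04, before any tolling.
The pending related arbitration from 2018-02-03 to 2018-05-16 tolled the period for 102 days, extending the deadline to 2020-10-14.
The period was tolled for 101 days by the emergency suspension of filing deadlines (2018-12-23 to 2019-04-03), pushing the deadline to 2021-01-23.
The defendant's absence from the jurisdiction from 2020-04-23 to 2020-08-20 tolled the period for 119 days, extending the deadline to 2021-05-22.
Nothing else in the chronology tolls or restarts the period.
Yoon filed on 2021-08-25, after the 2021-05-22 deadline, so the action is time-barred.

TIME-BARRED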